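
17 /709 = 0.02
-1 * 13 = -13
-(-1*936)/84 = 78/7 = 11.14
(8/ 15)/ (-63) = -8/ 945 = -0.01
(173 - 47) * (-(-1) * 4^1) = 504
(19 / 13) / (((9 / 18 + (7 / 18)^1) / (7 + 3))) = 855 / 52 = 16.44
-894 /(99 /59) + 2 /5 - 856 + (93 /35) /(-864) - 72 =-161928149 /110880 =-1460.39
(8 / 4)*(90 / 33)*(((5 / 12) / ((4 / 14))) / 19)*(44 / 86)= 175 / 817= 0.21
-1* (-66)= 66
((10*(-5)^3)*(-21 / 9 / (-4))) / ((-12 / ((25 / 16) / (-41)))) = -109375 / 47232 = -2.32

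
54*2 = 108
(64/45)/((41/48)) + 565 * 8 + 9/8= 22252127/4920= 4522.79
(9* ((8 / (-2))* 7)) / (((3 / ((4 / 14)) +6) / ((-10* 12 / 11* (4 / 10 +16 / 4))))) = 8064 / 11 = 733.09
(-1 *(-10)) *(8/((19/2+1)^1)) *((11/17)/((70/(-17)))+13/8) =11.18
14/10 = 1.40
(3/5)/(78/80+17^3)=24/196559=0.00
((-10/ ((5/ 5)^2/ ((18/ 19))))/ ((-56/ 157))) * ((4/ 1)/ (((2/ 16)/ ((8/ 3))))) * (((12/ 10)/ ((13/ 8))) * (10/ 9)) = 3215360/ 1729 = 1859.66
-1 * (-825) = 825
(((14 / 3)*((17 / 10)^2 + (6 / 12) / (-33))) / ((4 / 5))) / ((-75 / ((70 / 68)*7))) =-3254041 / 2019600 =-1.61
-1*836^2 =-698896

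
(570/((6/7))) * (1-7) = -3990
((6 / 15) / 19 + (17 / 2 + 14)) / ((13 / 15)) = 12837 / 494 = 25.99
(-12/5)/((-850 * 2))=3/2125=0.00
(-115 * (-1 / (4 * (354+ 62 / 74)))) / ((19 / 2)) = 4255 / 498902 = 0.01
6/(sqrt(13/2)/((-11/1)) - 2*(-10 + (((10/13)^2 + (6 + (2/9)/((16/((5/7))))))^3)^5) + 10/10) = -5810293607687518671024098347230660479773110817365118986727648777797616108852510332336989646887796201479303388029412280791078397481780926600294807613332703479332864/3818132945009560481623037079806390666988896031954528087463613587222352040999157891141301322504805698160256466901129254433925769756777891459355179240584831075090544619784983153 + 66984015751490804290302782659661119935705170990364243561234640112833850136526005820179284232123737481771252278698622269055332715265912846503852900352*sqrt(26)/3818132945009560481623037079806390666988896031954528087463613587222352040999157891141301322504805698160256466901129254433925769756777891459355179240584831075090544619784983153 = -0.00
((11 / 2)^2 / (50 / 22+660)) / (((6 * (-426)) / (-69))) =30613 / 24827280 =0.00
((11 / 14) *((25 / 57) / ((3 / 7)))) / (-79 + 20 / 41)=-11275 / 1100898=-0.01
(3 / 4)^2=0.56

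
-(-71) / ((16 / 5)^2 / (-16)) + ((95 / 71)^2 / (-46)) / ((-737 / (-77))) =-13789026675 / 124290896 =-110.94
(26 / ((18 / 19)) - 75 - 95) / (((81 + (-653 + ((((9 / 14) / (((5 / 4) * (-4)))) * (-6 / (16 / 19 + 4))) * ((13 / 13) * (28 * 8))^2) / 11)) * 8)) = -0.12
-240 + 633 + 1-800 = -406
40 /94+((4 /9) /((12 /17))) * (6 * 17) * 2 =54512 /423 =128.87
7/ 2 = 3.50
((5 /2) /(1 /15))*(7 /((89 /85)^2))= 239.43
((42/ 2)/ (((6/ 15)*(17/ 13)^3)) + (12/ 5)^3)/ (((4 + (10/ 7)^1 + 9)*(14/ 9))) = 412334577/ 248106500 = 1.66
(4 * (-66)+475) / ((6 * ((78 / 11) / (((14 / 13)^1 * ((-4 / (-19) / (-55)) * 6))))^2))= 330848 / 773289075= 0.00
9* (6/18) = 3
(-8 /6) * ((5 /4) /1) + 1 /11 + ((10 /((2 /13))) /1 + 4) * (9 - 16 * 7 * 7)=-1764727 /33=-53476.58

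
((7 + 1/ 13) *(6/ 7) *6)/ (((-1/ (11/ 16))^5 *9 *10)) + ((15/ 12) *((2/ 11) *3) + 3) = 3.62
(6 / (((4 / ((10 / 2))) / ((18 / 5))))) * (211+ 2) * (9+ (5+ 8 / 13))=1092690 / 13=84053.08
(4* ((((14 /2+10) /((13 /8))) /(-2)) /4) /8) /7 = -17 /182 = -0.09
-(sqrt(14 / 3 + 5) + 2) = -sqrt(87) / 3 - 2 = -5.11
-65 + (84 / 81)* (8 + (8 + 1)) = -47.37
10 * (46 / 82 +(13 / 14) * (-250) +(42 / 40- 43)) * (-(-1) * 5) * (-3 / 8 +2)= -102054745 / 4592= -22224.47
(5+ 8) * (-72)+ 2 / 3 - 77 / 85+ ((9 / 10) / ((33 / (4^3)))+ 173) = -427198 / 561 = -761.49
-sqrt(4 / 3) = -2*sqrt(3) / 3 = -1.15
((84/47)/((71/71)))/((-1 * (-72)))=7/282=0.02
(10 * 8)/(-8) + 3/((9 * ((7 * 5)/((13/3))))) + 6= -1247/315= -3.96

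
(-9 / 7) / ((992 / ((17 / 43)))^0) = -9 / 7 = -1.29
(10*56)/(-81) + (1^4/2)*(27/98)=-107573/15876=-6.78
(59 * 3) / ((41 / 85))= 15045 / 41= 366.95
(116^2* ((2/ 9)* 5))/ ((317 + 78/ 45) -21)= 11600/ 231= 50.22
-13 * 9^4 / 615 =-28431 / 205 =-138.69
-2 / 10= -1 / 5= -0.20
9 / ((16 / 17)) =153 / 16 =9.56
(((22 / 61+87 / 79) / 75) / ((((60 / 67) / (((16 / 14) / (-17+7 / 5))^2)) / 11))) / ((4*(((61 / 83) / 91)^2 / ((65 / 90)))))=92998944181 / 26144125542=3.56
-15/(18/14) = -35/3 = -11.67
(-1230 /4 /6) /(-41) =5 /4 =1.25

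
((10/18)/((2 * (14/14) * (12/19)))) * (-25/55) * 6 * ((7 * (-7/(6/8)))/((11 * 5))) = 4655/3267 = 1.42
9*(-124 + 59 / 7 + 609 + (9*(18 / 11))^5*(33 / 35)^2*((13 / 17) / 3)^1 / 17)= 41256126584982 / 471207275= 87554.10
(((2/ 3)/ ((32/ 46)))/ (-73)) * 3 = -23/ 584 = -0.04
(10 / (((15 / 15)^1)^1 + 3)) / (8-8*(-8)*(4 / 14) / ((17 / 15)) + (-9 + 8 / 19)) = 11305 / 70342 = 0.16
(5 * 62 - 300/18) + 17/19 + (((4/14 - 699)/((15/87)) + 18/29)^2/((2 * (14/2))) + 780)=964998786275507/822119550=1173793.75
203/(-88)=-203/88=-2.31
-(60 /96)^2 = -25 /64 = -0.39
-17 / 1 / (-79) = 17 / 79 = 0.22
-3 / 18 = -1 / 6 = -0.17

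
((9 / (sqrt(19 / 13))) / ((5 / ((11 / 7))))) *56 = 792 *sqrt(247) / 95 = 131.02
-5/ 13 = -0.38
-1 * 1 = -1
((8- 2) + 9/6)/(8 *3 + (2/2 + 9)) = 15/68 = 0.22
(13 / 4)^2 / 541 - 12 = -103703 / 8656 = -11.98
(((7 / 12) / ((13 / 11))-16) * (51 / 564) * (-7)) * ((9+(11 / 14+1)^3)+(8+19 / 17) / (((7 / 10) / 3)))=6067473683 / 11496576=527.76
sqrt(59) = 7.68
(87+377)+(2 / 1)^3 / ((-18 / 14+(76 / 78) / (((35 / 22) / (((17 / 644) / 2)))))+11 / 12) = 140198896 / 317309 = 441.84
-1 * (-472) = 472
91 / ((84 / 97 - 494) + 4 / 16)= -35308 / 191239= -0.18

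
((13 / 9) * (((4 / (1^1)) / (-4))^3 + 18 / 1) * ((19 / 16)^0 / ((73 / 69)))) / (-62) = -5083 / 13578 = -0.37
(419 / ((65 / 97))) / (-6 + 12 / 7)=-284501 / 1950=-145.90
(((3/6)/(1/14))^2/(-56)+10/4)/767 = 1/472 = 0.00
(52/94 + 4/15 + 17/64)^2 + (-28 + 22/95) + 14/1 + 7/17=-8008115355613/657568051200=-12.18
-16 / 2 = -8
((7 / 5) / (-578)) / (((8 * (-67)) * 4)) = 7 / 6196160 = 0.00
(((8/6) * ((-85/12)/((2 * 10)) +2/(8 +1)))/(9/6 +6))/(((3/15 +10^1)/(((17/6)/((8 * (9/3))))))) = -19/69984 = -0.00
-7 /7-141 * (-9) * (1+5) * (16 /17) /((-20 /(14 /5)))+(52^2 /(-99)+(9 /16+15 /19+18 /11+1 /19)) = -13155704039 /12790800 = -1028.53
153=153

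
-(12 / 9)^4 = -256 / 81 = -3.16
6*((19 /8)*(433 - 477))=-627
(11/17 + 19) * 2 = 668/17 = 39.29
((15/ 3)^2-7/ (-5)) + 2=142/ 5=28.40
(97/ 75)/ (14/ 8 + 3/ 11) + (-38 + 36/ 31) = -7490542/ 206925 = -36.20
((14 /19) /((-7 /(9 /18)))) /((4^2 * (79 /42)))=-21 /12008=-0.00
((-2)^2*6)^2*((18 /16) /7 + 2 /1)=8712 /7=1244.57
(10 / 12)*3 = 5 / 2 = 2.50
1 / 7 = 0.14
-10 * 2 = -20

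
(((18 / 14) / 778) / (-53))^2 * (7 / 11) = 81 / 130918692212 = 0.00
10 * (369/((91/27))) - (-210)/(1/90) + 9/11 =19995.65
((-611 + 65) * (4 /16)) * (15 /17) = -4095 /34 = -120.44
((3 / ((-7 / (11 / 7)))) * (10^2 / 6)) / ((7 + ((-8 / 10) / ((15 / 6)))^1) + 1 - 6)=-6875 / 1029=-6.68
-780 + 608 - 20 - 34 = -226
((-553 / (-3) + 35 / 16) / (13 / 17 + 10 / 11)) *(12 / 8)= 1674211 / 10016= 167.15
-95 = -95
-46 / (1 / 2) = -92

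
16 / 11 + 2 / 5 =102 / 55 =1.85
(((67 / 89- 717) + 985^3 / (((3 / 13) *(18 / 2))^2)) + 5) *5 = 71871053825980 / 64881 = 1107736530.36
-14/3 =-4.67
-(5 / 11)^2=-25 / 121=-0.21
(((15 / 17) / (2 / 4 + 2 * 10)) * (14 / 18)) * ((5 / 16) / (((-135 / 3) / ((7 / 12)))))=-245 / 1806624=-0.00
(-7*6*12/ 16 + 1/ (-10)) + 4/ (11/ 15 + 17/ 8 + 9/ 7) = -533198/ 17405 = -30.63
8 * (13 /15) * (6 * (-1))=-208 /5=-41.60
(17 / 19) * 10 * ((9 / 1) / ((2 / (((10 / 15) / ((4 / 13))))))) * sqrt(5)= 3315 * sqrt(5) / 38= 195.07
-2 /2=-1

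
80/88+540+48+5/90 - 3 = 116021/198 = 585.96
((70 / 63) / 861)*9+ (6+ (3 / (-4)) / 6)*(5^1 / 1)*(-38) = -3844325 / 3444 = -1116.24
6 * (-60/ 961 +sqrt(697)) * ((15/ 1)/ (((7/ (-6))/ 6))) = 194400/ 6727-3240 * sqrt(697)/ 7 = -12190.88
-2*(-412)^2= -339488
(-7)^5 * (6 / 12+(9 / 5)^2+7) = -9025359 / 50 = -180507.18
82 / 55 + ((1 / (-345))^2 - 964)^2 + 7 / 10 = 289637069854675747 / 311672913750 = 929298.17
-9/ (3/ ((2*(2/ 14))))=-6/ 7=-0.86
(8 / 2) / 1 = 4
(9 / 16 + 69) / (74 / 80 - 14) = -5565 / 1046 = -5.32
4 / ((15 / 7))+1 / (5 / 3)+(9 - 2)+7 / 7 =157 / 15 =10.47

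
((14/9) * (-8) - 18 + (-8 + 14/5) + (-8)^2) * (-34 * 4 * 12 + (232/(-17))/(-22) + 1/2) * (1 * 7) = -247639294/765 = -323711.50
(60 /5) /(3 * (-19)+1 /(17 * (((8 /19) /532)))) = 408 /589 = 0.69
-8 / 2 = -4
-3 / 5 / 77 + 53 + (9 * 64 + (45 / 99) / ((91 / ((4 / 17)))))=53517902 / 85085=628.99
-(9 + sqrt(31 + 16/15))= -9 - sqrt(7215)/15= -14.66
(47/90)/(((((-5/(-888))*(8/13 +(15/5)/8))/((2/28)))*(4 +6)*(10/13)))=1175564/1351875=0.87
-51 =-51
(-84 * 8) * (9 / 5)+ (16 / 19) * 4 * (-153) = -163872 / 95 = -1724.97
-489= -489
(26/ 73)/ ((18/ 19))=247/ 657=0.38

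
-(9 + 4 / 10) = -47 / 5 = -9.40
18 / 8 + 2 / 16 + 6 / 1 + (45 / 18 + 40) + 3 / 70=14257 / 280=50.92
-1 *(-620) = 620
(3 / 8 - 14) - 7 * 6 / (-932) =-13.58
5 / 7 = 0.71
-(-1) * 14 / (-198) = -7 / 99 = -0.07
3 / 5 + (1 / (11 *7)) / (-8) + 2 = 2.60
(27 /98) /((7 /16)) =216 /343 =0.63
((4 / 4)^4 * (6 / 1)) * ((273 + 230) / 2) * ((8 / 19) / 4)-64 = 1802 / 19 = 94.84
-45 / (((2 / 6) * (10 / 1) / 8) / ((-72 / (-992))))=-243 / 31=-7.84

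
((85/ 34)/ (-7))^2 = 25/ 196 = 0.13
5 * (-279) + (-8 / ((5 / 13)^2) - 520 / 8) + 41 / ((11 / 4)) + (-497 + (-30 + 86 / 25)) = -556251 / 275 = -2022.73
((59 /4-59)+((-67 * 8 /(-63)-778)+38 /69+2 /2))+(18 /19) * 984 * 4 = 321193249 /110124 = 2916.65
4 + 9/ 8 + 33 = 305/ 8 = 38.12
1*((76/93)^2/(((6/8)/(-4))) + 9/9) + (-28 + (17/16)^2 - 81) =-733542469/6642432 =-110.43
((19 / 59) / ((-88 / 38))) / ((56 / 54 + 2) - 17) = 9747 / 978692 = 0.01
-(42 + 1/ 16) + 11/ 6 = -1931/ 48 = -40.23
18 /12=3 /2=1.50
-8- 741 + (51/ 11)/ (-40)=-329611/ 440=-749.12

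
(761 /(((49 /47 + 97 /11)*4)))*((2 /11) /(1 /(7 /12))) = 2.05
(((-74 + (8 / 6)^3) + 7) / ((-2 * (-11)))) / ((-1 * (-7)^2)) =1745 / 29106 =0.06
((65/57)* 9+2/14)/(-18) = -692/1197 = -0.58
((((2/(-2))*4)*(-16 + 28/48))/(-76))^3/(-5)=1266325/11852352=0.11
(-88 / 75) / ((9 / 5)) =-88 / 135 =-0.65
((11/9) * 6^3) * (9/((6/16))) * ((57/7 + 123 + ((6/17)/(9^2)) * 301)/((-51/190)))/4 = -14231261440/18207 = -781636.81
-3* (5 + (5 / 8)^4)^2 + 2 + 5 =-1218822563 / 16777216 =-72.65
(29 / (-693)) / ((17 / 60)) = -580 / 3927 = -0.15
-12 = -12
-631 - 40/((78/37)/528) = -138443/13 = -10649.46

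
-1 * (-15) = 15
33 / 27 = 11 / 9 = 1.22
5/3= 1.67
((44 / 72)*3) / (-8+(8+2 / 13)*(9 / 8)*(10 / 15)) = -143 / 147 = -0.97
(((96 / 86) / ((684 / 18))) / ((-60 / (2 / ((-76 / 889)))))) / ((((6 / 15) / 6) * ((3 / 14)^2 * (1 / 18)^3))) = 338730336 / 15523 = 21821.19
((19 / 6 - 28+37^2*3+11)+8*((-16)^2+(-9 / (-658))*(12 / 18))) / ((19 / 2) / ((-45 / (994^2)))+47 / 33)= -0.03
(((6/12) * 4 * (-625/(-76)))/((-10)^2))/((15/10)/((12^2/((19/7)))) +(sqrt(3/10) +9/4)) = 16075500/209806151- 705600 * sqrt(30)/209806151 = 0.06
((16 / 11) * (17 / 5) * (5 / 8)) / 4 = 17 / 22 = 0.77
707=707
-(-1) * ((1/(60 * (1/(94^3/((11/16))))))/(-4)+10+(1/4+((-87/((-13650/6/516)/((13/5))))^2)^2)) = 535716159440723599897/77375976562500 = 6923546.34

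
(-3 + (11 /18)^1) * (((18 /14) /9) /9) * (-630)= 215 /9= 23.89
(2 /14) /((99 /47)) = 47 /693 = 0.07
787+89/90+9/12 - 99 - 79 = 109933/180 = 610.74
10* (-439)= -4390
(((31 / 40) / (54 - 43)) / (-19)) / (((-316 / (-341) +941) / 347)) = -333467 / 244109720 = -0.00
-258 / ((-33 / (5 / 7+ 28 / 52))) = 9804 / 1001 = 9.79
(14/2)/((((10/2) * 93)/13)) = 91/465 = 0.20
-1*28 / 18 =-14 / 9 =-1.56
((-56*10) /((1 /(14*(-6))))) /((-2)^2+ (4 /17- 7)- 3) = -8160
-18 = -18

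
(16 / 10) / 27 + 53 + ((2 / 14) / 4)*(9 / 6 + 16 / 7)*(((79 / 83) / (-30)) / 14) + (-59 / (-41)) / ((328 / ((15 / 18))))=10970142567851 / 206739600480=53.06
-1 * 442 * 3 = -1326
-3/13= -0.23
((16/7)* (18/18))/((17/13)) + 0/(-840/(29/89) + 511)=1.75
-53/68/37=-53/2516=-0.02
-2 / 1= -2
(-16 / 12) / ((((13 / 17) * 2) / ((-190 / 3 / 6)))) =3230 / 351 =9.20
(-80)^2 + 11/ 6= 6401.83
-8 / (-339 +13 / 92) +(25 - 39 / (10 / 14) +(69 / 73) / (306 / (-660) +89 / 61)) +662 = 9627210097252 / 15199901225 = 633.37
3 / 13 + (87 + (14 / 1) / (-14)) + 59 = 1888 / 13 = 145.23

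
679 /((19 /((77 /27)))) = 52283 /513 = 101.92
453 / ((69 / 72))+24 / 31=337584 / 713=473.47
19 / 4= 4.75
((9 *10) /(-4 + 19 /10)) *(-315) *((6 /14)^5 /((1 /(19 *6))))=373977000 /16807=22251.26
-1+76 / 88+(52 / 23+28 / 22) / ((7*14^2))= -0.13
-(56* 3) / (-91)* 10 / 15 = 16 / 13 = 1.23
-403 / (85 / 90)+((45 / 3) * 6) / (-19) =-139356 / 323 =-431.44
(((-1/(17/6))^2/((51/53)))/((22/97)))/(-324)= -5141/2918322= -0.00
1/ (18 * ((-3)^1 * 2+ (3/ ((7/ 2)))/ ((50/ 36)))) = -175/ 16956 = -0.01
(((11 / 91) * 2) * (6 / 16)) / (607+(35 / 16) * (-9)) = 132 / 855127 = 0.00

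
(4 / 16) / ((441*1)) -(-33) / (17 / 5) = 9.71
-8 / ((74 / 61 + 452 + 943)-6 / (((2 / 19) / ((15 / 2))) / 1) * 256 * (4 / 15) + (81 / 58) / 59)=1669936 / 5800473269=0.00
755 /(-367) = -755 /367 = -2.06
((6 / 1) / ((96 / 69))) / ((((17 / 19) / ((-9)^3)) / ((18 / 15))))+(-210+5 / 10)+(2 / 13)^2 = -508622553 / 114920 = -4425.88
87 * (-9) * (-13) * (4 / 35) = 40716 / 35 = 1163.31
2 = 2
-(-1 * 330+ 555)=-225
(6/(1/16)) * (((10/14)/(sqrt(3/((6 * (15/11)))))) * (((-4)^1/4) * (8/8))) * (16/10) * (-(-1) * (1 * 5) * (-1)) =3840 * sqrt(330)/77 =905.94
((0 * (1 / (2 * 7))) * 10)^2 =0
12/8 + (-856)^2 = 1465475/2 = 732737.50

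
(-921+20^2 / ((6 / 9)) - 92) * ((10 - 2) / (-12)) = 826 / 3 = 275.33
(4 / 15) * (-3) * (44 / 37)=-176 / 185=-0.95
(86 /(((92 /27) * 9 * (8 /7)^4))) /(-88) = -309729 /16580608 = -0.02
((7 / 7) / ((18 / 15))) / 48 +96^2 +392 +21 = 2773157 / 288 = 9629.02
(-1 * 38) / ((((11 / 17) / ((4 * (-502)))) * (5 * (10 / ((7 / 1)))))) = 4540088 / 275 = 16509.41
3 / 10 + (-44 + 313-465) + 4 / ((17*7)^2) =-27713037 / 141610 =-195.70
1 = 1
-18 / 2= -9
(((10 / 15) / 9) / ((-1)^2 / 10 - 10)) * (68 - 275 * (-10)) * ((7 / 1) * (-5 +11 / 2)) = -197260 / 2673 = -73.80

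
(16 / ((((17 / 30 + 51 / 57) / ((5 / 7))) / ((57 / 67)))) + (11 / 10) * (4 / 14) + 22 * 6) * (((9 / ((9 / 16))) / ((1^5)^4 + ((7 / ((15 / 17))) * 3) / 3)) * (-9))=-58634656056 / 26175359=-2240.07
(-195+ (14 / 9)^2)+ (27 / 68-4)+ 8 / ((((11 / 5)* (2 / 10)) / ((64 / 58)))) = -309452863 / 1757052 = -176.12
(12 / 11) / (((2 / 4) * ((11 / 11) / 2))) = 48 / 11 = 4.36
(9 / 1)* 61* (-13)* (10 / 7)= -71370 / 7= -10195.71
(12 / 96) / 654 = 1 / 5232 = 0.00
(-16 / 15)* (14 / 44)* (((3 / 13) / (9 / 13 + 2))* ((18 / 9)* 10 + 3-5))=-144 / 275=-0.52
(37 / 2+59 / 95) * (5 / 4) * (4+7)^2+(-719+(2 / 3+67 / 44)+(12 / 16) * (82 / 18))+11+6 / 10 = 54931853 / 25080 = 2190.27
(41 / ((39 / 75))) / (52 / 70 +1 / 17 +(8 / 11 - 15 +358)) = 6708625 / 29314246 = 0.23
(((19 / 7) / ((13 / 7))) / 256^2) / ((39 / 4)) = 19 / 8306688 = 0.00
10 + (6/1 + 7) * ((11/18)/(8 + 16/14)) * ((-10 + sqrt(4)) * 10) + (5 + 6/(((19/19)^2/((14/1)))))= 2123/72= 29.49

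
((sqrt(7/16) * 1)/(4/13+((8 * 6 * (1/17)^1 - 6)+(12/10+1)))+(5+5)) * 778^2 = 6052840 - 167209705 * sqrt(7)/739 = 5454199.55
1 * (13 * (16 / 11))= 208 / 11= 18.91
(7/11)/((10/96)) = 336/55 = 6.11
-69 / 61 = -1.13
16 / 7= 2.29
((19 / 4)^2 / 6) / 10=361 / 960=0.38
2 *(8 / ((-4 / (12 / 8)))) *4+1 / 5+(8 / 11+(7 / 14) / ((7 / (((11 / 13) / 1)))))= -230353 / 10010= -23.01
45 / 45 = 1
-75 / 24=-25 / 8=-3.12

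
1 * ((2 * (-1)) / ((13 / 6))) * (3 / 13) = -0.21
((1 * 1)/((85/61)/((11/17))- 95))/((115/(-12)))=2013/1791125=0.00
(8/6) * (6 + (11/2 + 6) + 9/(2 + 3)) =386/15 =25.73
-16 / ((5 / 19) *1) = -304 / 5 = -60.80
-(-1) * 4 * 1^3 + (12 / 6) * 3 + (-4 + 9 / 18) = 6.50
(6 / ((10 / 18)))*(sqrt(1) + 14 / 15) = 522 / 25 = 20.88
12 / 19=0.63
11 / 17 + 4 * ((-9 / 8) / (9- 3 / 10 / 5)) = 364 / 2533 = 0.14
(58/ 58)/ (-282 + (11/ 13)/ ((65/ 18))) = -845/ 238092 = -0.00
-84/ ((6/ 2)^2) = -28/ 3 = -9.33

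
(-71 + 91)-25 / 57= 1115 / 57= 19.56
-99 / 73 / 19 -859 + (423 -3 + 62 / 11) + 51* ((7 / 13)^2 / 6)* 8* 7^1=-761728874 / 2578433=-295.42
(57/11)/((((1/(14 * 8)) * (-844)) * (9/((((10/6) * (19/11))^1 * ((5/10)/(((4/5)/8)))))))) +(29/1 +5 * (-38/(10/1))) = 2045090/229779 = 8.90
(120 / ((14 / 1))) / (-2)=-30 / 7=-4.29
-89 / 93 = -0.96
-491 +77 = -414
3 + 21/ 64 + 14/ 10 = 1513/ 320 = 4.73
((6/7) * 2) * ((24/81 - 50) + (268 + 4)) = 24008/63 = 381.08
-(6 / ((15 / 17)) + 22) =-144 / 5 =-28.80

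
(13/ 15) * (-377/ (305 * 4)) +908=16611499/ 18300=907.73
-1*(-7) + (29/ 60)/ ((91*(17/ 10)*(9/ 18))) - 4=13952/ 4641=3.01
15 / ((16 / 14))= 105 / 8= 13.12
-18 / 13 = -1.38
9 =9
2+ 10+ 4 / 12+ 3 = 46 / 3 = 15.33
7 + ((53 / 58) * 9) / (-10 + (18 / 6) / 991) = 3549535 / 574606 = 6.18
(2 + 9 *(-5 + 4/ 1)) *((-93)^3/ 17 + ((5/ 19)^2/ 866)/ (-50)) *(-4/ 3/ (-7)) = 502925822981/ 7971963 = 63086.82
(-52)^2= 2704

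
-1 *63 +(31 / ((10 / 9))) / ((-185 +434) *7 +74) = -1144431 / 18170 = -62.98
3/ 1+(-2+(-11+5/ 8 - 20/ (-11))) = -665/ 88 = -7.56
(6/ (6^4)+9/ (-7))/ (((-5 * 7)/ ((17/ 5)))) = 32929/ 264600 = 0.12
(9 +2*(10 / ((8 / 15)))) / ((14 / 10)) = 465 / 14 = 33.21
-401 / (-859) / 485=401 / 416615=0.00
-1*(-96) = 96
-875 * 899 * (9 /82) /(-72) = 786625 /656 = 1199.12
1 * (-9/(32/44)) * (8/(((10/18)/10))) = -1782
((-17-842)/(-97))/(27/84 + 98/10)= 120260/137449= 0.87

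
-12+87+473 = 548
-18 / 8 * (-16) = 36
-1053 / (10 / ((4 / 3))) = -702 / 5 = -140.40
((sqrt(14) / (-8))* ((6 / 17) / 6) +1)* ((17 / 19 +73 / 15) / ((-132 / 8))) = -0.34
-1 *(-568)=568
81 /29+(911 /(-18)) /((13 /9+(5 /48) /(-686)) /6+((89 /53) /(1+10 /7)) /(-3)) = -783359729403 /158441761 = -4944.15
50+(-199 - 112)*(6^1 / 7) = -1516 / 7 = -216.57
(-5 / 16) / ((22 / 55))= -0.78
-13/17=-0.76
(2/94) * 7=7/47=0.15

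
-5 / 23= -0.22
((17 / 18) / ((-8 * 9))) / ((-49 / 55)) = 935 / 63504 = 0.01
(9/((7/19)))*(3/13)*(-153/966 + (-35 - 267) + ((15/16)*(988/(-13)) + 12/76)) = -123311511/58604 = -2104.15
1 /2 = 0.50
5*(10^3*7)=35000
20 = 20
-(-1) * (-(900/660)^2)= -225/121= -1.86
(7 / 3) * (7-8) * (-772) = 5404 / 3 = 1801.33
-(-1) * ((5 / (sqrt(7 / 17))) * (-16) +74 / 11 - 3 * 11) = -150.94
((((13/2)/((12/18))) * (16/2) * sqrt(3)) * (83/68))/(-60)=-1079 * sqrt(3)/680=-2.75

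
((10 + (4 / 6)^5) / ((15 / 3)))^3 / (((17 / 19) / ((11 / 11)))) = 283542227432 / 30491427375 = 9.30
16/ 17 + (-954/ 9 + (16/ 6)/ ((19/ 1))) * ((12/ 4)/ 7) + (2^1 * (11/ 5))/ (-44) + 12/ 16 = -282801/ 6460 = -43.78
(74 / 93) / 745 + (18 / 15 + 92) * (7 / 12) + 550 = 83747237 / 138570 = 604.37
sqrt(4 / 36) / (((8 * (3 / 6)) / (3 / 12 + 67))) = 269 / 48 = 5.60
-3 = -3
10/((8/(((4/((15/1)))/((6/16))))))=8/9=0.89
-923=-923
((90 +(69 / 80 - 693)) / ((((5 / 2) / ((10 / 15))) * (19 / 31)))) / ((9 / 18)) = -497767 / 950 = -523.97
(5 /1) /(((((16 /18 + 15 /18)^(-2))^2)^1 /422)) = 974314655 /52488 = 18562.62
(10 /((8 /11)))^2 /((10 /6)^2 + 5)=5445 /224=24.31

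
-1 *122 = -122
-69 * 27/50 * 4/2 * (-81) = 6036.12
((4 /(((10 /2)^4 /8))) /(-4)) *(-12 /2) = 48 /625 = 0.08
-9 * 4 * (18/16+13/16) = -279/4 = -69.75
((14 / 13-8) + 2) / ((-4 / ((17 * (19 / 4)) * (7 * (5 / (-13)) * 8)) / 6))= -2170560 / 169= -12843.55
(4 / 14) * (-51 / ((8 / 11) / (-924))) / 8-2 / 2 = 18505 / 8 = 2313.12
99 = 99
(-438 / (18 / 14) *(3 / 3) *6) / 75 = -2044 / 75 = -27.25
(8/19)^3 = 512/6859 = 0.07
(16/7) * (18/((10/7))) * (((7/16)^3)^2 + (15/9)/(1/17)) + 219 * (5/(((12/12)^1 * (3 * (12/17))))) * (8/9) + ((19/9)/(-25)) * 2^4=1274.48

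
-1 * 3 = -3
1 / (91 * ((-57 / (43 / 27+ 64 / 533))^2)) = 86782087 / 8747319910797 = 0.00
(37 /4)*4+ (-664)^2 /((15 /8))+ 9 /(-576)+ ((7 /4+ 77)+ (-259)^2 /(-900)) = 3386674559 /14400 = 235185.73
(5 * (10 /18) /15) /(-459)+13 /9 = 17896 /12393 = 1.44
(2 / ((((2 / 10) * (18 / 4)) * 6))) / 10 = 0.04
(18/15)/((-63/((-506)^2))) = -512072/105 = -4876.88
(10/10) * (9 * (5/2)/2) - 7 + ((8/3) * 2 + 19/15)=10.85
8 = 8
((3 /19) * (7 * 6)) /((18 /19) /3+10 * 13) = 63 /1238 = 0.05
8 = 8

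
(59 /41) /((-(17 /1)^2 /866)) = -51094 /11849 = -4.31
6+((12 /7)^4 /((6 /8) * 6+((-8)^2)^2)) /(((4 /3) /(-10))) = 5.98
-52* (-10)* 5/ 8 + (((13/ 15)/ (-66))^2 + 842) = 1143776869/ 980100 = 1167.00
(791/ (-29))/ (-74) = 791/ 2146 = 0.37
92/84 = 23/21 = 1.10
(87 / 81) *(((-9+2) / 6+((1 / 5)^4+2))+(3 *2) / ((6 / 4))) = 525799 / 101250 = 5.19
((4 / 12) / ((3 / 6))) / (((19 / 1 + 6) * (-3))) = -2 / 225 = -0.01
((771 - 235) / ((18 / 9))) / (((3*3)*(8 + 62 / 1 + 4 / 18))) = 67 / 158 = 0.42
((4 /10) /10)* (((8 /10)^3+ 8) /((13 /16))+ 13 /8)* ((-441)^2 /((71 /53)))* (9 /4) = 14593894886529 /92300000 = 158113.70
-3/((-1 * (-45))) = -1/15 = -0.07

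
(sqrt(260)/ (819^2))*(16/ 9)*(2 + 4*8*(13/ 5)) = 4544*sqrt(65)/ 10061415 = 0.00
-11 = -11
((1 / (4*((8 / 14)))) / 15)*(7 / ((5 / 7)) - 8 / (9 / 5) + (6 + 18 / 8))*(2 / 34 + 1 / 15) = 17143 / 344250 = 0.05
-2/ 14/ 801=-1/ 5607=-0.00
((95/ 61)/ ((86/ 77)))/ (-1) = -7315/ 5246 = -1.39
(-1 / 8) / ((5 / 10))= -1 / 4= -0.25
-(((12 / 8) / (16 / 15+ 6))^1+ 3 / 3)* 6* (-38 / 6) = 4883 / 106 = 46.07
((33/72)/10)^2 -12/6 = -115079/57600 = -2.00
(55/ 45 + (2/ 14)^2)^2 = 300304/ 194481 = 1.54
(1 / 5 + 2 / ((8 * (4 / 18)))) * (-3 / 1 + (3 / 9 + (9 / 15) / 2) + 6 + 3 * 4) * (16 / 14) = 3551 / 150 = 23.67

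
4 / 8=1 / 2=0.50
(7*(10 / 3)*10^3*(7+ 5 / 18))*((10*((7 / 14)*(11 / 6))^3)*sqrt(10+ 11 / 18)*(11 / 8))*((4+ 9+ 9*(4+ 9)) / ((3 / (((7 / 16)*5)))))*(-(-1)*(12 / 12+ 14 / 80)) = 897220840140625*sqrt(382) / 26873856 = 652530849.21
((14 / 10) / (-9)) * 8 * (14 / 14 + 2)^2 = -56 / 5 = -11.20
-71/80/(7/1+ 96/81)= -1917/17680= -0.11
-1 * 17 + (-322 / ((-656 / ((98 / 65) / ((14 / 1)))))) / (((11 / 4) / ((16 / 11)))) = -5472889 / 322465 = -16.97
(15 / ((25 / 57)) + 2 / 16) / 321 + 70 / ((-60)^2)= 1217 / 9630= 0.13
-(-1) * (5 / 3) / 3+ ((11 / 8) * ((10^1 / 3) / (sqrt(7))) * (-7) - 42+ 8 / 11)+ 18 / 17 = -66745 / 1683 - 55 * sqrt(7) / 12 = -51.78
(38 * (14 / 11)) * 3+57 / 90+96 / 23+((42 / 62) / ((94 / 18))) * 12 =1674882359 / 11058630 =151.45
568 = 568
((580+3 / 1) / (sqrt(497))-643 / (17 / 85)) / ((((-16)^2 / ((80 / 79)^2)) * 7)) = -80375 / 43687+14575 * sqrt(497) / 21712439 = -1.82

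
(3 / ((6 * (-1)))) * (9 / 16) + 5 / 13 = 43 / 416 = 0.10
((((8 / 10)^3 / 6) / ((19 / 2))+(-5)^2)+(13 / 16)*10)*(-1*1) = -1888637 / 57000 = -33.13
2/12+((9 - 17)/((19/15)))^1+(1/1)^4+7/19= -545/114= -4.78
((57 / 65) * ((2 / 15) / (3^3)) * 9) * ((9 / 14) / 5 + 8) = 0.32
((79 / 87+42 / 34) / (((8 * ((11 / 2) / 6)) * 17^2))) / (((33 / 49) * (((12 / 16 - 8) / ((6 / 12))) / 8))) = -1242640 / 1499855379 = -0.00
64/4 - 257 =-241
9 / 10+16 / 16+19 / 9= 361 / 90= 4.01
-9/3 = -3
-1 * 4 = -4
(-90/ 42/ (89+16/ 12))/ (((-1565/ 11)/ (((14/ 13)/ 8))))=99/ 4410796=0.00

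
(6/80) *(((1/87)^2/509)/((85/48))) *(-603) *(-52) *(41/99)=285688/2001222575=0.00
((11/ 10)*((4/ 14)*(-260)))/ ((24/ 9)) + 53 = 313/ 14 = 22.36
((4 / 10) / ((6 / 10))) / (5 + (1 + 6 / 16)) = 16 / 153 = 0.10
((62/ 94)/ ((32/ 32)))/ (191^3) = 31/ 327489937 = 0.00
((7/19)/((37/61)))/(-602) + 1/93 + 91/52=19788649/11245188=1.76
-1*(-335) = 335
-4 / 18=-2 / 9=-0.22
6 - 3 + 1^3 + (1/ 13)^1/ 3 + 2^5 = 1405/ 39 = 36.03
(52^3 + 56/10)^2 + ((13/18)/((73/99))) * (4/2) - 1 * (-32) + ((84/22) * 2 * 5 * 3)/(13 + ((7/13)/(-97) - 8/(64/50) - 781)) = 310027066140679418393/15679960175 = 19772184538.77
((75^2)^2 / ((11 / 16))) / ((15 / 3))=101250000 / 11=9204545.45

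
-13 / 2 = -6.50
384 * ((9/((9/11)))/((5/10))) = 8448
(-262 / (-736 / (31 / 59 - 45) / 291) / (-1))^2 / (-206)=-19542776700168 / 189669247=-103036.09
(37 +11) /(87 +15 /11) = 44 /81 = 0.54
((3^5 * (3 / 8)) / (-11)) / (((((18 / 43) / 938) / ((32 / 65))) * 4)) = -2284.65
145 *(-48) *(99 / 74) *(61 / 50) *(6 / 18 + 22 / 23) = -62346636 / 4255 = -14652.56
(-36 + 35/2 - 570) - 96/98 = -57769/98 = -589.48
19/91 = 0.21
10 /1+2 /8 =41 /4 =10.25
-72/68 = -18/17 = -1.06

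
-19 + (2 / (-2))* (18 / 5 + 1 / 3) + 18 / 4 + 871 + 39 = 26747 / 30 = 891.57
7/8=0.88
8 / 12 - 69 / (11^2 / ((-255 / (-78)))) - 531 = -5022881 / 9438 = -532.20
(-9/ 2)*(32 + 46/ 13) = -2079/ 13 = -159.92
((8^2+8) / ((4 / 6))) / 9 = 12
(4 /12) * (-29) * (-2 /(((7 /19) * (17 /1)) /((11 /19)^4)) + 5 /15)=-21122875 /7345989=-2.88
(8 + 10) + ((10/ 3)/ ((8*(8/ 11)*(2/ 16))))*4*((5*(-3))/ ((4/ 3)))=-753/ 4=-188.25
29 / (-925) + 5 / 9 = 4364 / 8325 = 0.52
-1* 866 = -866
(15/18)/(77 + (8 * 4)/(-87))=145/13334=0.01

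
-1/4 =-0.25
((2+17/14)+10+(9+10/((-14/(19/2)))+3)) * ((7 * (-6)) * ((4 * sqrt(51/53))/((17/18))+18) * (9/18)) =-6966 - 27864 * sqrt(2703)/901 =-8573.84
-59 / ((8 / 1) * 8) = -59 / 64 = -0.92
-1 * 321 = -321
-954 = -954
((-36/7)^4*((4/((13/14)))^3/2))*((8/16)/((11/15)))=3224862720/169169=19062.96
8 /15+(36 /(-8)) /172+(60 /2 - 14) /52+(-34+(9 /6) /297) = -73448767 /2213640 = -33.18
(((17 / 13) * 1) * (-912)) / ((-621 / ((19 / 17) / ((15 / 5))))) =5776 / 8073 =0.72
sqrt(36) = 6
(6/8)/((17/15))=45/68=0.66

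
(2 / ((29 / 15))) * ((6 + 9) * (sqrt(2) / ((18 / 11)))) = 275 * sqrt(2) / 29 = 13.41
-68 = -68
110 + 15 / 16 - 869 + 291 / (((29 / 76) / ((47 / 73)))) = -9045861 / 33872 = -267.06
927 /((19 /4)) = 195.16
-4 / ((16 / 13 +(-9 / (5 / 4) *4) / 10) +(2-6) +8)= -325 / 191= -1.70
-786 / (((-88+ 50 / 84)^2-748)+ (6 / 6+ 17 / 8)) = -2773008 / 24324563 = -0.11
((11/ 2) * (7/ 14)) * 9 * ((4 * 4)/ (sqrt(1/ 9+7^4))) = 594 * sqrt(21610)/ 10805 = 8.08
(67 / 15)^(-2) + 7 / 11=33898 / 49379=0.69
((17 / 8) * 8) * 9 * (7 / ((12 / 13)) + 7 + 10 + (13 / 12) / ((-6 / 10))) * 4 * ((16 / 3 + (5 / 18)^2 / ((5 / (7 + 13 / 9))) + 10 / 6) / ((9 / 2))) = 22088.13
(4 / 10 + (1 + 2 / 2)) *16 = 192 / 5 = 38.40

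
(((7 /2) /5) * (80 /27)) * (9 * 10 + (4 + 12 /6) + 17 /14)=5444 /27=201.63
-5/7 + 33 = 226/7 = 32.29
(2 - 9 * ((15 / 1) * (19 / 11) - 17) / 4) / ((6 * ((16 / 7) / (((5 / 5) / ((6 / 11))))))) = -2779 / 1152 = -2.41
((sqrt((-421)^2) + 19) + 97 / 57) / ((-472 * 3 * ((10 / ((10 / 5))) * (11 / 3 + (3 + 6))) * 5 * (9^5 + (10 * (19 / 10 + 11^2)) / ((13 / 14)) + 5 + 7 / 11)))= -211783 / 12980982255600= -0.00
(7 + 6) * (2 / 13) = 2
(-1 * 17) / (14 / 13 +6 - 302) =221 / 3834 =0.06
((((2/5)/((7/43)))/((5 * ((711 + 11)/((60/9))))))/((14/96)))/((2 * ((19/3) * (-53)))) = -4128/89064115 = -0.00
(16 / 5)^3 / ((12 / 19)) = 19456 / 375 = 51.88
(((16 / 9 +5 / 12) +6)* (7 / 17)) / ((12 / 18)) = 2065 / 408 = 5.06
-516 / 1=-516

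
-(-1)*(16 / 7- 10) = -54 / 7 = -7.71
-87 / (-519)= 29 / 173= 0.17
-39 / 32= -1.22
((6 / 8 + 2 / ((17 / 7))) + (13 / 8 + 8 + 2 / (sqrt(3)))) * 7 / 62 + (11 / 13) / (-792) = 7 * sqrt(3) / 93 + 1246283 / 986544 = 1.39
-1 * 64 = -64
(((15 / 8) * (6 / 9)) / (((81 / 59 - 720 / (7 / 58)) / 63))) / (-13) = 14455 / 14232244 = 0.00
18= 18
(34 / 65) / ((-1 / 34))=-1156 / 65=-17.78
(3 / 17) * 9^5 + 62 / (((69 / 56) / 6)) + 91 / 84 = 50314231 / 4692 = 10723.41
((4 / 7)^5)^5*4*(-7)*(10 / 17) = -45035996273704960 / 3256880933469629044817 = -0.00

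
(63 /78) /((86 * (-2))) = -21 /4472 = -0.00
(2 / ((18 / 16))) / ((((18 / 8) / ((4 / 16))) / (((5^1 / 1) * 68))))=5440 / 81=67.16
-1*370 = -370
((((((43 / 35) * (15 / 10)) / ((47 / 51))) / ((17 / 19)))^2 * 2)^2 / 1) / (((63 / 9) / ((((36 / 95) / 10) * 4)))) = 2769345671455782 / 1281449977609375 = 2.16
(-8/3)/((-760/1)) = 1/285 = 0.00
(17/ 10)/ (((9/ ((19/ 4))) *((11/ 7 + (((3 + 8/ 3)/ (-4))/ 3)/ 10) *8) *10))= 0.01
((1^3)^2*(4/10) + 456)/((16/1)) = 1141/40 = 28.52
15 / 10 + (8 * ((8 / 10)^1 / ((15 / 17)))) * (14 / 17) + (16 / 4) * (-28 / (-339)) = 44091 / 5650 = 7.80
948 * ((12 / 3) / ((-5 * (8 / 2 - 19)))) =50.56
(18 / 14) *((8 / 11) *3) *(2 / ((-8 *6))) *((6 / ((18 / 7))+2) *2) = -1.01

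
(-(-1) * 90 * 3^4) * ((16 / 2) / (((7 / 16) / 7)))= 933120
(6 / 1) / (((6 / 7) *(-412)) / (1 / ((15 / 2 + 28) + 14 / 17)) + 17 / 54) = -38556 / 82426817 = -0.00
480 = 480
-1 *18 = -18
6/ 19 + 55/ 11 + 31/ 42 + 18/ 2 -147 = -131.95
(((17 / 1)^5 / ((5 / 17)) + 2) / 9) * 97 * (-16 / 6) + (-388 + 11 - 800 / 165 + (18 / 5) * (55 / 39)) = -2678506140047 / 19305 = -138746756.80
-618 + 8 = -610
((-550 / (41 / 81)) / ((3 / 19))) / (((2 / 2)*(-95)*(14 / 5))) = 7425 / 287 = 25.87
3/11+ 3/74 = 255/814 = 0.31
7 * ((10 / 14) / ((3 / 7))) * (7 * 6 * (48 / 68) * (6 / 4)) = 8820 / 17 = 518.82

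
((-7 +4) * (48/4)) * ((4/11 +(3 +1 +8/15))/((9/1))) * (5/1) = -3232/33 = -97.94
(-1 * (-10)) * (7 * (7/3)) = 163.33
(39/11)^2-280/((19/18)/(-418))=13418001/121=110892.57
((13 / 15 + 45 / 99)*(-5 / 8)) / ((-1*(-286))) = -109 / 37752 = -0.00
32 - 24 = 8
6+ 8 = 14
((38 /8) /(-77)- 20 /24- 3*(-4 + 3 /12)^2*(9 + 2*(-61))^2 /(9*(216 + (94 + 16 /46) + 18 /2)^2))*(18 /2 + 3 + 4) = -925649 /39039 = -23.71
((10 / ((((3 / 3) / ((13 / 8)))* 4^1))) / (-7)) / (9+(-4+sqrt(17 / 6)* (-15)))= 13 / 2744+13* sqrt(102) / 5488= 0.03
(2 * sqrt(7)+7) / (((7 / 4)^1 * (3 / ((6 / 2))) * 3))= 8 * sqrt(7) / 21+4 / 3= 2.34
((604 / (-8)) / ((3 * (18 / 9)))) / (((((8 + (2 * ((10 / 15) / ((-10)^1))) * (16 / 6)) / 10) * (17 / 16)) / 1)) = -11325 / 731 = -15.49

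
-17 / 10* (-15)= 51 / 2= 25.50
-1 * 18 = -18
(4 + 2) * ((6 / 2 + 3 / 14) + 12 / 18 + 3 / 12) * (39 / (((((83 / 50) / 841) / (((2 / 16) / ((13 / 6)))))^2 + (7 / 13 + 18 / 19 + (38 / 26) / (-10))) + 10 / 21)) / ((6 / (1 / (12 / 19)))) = 28074798310430625 / 199983100579096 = 140.39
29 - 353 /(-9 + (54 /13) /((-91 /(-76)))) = 92.82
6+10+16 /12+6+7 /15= 119 /5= 23.80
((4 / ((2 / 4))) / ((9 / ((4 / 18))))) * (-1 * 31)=-496 / 81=-6.12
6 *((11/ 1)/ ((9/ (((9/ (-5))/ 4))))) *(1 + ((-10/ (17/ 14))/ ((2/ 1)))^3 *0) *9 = -29.70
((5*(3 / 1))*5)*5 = 375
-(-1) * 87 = 87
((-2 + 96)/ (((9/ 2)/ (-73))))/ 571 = -13724/ 5139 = -2.67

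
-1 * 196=-196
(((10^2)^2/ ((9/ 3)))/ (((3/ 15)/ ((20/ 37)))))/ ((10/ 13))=1300000/ 111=11711.71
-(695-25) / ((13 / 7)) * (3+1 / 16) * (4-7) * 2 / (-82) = -344715 / 4264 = -80.84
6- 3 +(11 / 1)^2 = 124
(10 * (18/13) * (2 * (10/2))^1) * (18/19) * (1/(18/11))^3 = 66550/2223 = 29.94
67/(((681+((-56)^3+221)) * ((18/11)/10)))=-3685/1572426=-0.00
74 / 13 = 5.69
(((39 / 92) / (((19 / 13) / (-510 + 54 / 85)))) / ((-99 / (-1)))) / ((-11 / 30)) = 332592 / 81719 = 4.07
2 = 2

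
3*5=15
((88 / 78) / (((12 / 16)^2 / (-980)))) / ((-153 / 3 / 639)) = 48984320 / 1989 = 24627.61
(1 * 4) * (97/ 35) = 388/ 35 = 11.09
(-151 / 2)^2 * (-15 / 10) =-68403 / 8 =-8550.38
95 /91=1.04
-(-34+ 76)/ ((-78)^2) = -7/ 1014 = -0.01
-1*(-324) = 324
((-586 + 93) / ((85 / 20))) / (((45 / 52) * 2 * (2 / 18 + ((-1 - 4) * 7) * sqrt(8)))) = 3016 / 3968995 + 380016 * sqrt(2) / 793799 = 0.68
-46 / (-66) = 23 / 33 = 0.70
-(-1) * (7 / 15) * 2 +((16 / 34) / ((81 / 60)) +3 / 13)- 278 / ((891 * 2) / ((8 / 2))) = 874943 / 984555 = 0.89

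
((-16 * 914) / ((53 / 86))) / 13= -1825.35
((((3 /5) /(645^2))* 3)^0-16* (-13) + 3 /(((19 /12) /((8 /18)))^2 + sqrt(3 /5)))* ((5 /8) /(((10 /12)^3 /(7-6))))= 99021655197 /438194975-1769472* sqrt(15) /438194975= 225.96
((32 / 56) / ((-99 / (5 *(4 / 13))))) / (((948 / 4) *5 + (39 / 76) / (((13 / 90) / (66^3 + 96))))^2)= -5776 / 680572748706976125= -0.00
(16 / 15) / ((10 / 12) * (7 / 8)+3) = 256 / 895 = 0.29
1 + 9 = 10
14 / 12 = 7 / 6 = 1.17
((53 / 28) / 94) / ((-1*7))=-53 / 18424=-0.00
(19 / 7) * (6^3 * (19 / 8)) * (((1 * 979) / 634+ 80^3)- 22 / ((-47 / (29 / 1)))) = 21244319620605 / 29798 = 712944480.19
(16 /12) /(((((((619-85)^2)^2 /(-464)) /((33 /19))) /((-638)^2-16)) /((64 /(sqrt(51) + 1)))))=-0.04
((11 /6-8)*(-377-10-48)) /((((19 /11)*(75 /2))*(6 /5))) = 11803 /342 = 34.51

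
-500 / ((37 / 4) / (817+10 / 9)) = -398000 / 9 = -44222.22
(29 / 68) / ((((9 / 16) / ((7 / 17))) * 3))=812 / 7803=0.10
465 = 465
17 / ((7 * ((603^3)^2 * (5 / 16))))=272 / 1682565257739643515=0.00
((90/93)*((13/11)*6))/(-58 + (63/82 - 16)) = -38376/409541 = -0.09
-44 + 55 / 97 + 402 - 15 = 343.57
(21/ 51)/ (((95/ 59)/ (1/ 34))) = 413/ 54910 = 0.01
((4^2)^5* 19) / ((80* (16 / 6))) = 466944 / 5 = 93388.80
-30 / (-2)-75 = -60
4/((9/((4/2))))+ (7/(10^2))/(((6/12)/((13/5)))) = 2819/2250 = 1.25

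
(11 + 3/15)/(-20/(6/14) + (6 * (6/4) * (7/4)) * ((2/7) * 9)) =-336/185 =-1.82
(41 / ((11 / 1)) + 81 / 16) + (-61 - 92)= -25381 / 176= -144.21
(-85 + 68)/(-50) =0.34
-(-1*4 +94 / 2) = -43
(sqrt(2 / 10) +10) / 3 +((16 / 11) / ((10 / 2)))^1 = sqrt(5) / 15 +598 / 165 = 3.77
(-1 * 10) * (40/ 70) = -5.71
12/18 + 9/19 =65/57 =1.14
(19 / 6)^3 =6859 / 216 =31.75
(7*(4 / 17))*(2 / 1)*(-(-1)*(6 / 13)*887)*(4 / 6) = 198688 / 221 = 899.04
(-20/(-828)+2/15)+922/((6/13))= 2067748/1035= 1997.82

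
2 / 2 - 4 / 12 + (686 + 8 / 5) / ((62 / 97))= 500539 / 465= 1076.43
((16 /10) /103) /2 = 4 /515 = 0.01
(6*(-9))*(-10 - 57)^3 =16241202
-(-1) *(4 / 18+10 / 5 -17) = -133 / 9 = -14.78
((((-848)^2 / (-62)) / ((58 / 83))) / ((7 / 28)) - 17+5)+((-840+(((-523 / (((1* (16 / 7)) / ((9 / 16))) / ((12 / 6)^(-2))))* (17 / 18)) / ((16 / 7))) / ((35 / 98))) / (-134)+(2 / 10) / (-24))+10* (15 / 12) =-1965349314247307 / 29605724160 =-66384.10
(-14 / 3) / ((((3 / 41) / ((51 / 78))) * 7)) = -697 / 117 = -5.96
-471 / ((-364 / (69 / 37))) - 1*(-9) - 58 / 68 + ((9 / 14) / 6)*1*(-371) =-1670800 / 57239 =-29.19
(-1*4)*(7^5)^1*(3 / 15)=-67228 / 5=-13445.60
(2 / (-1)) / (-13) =2 / 13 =0.15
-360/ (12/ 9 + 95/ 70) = -15120/ 113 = -133.81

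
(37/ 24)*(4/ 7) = 37/ 42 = 0.88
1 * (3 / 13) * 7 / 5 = 21 / 65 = 0.32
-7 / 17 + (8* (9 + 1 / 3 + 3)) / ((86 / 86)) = 5011 / 51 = 98.25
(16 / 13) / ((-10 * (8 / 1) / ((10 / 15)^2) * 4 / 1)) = -0.00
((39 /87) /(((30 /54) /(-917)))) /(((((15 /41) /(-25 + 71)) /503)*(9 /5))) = -11308952018 /435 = -25997590.85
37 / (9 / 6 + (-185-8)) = -74 / 383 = -0.19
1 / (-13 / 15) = -15 / 13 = -1.15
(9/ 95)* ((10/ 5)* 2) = 36/ 95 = 0.38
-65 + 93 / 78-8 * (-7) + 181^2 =851583 / 26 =32753.19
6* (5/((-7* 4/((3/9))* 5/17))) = -17/14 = -1.21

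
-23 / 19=-1.21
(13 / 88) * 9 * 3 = 351 / 88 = 3.99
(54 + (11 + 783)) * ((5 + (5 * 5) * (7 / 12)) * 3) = 49820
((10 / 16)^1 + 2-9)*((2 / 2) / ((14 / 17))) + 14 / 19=-14905 / 2128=-7.00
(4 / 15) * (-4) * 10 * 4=-42.67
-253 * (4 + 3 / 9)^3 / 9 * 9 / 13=-42757 / 27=-1583.59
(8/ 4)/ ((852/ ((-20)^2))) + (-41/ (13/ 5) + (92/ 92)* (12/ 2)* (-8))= -173977/ 2769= -62.83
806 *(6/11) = 4836/11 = 439.64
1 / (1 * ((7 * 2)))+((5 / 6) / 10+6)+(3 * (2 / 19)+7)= 21499 / 1596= 13.47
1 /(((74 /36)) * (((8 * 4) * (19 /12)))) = 27 /2812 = 0.01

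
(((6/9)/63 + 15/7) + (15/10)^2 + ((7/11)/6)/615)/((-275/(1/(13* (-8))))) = 7507189/48756708000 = 0.00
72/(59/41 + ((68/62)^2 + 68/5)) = 1576040/355527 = 4.43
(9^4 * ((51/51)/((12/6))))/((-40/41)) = -269001/80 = -3362.51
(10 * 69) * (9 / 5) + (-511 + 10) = 741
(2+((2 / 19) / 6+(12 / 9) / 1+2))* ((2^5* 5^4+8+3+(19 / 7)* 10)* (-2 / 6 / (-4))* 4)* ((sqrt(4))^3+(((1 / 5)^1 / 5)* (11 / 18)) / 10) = 308120451157 / 1077300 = 286011.74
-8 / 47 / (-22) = 4 / 517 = 0.01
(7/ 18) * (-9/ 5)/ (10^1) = -7/ 100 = -0.07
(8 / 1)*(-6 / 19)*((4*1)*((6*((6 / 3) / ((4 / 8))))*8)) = -36864 / 19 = -1940.21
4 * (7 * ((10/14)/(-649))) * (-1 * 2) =40/649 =0.06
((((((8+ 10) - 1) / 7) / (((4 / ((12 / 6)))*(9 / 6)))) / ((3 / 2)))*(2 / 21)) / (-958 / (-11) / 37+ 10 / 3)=6919 / 765576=0.01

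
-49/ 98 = -0.50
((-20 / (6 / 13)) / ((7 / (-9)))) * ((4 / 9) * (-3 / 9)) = -520 / 63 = -8.25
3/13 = 0.23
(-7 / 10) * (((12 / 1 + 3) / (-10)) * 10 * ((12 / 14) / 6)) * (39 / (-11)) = -117 / 22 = -5.32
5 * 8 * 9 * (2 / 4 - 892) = -320940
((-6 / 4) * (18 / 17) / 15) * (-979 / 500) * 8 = 17622 / 10625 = 1.66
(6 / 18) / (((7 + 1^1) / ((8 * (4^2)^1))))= 16 / 3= 5.33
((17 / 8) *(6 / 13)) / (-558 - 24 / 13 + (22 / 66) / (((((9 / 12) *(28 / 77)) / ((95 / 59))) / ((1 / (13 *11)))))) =-27081 / 15458092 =-0.00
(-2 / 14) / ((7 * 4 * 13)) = -1 / 2548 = -0.00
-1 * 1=-1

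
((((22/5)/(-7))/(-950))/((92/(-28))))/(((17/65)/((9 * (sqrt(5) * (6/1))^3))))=-277992 * sqrt(5)/37145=-16.73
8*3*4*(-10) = -960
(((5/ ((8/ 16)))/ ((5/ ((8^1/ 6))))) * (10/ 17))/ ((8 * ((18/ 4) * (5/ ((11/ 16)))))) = 11/ 1836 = 0.01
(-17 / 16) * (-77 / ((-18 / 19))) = -24871 / 288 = -86.36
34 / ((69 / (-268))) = -9112 / 69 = -132.06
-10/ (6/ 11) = -55/ 3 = -18.33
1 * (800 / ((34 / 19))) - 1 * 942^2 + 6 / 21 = -105543082 / 119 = -886916.66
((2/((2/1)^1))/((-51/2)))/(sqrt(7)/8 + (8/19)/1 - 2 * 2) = 5776 * sqrt(7)/14963859 + 9728/880227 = 0.01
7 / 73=0.10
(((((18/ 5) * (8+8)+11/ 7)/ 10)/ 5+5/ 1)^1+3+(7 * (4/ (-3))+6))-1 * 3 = 14963/ 5250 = 2.85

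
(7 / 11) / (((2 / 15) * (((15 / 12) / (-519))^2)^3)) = 840530339350426626048 / 34375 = 24451791690194229.12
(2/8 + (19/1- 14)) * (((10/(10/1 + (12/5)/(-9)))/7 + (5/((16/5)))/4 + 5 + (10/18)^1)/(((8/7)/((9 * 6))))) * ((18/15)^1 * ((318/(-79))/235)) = -2155708485/69388544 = -31.07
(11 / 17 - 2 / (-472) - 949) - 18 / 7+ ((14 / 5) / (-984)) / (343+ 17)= -5912628966547 / 6217797600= -950.92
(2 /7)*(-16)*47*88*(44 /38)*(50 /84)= -36396800 /2793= -13031.44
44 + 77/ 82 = 3685/ 82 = 44.94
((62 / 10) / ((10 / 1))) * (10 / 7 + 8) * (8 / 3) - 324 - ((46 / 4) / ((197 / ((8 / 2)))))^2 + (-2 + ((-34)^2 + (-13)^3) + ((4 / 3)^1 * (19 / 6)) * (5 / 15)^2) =-743207092363 / 550117575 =-1351.00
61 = 61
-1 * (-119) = 119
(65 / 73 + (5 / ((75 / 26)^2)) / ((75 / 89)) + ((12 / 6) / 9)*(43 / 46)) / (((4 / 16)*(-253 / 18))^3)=-3547018681344 / 84969347134375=-0.04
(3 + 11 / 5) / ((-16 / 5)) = -13 / 8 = -1.62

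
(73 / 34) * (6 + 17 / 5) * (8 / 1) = 13724 / 85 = 161.46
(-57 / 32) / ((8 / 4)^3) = -57 / 256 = -0.22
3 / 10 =0.30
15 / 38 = 0.39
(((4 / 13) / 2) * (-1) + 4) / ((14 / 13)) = 25 / 7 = 3.57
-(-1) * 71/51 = 71/51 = 1.39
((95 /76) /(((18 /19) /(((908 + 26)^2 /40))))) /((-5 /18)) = -4143691 /40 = -103592.28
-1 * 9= -9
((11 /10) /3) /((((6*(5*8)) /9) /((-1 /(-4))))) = 11 /3200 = 0.00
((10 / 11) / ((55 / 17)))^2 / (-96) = -289 / 351384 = -0.00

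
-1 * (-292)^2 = -85264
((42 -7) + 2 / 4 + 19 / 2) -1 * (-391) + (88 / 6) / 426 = 278626 / 639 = 436.03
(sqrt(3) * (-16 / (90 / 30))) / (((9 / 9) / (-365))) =5840 * sqrt(3) / 3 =3371.73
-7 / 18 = -0.39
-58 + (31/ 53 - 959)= -1016.42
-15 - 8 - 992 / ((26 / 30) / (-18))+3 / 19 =5083318 / 247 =20580.23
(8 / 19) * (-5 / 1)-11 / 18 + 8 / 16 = -379 / 171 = -2.22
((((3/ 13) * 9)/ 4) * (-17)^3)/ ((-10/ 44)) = 1459161/ 130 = 11224.32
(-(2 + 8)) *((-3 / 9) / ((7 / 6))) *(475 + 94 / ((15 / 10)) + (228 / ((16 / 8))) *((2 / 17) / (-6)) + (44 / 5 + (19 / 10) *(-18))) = 520232 / 357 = 1457.23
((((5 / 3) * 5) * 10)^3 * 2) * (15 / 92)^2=48828125 / 1587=30767.56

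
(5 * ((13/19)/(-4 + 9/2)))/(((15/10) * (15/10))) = 520/171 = 3.04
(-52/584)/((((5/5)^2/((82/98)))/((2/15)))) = -533/53655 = -0.01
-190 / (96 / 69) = -2185 / 16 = -136.56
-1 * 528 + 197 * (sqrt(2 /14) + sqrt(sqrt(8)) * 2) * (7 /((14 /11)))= -528 + 2167 * sqrt(7) /14 + 2167 * 2^(3 /4)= 3525.97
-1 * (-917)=917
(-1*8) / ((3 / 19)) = -152 / 3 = -50.67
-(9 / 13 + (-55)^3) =2162866 / 13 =166374.31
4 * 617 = 2468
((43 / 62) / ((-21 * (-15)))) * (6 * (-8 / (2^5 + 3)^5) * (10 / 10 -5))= 1376 / 170958703125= 0.00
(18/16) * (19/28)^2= 3249/6272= 0.52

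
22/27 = 0.81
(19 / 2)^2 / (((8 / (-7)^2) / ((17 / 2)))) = 4698.64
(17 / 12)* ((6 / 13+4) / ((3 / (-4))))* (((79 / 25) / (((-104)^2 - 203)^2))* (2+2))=-311576 / 329459624325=-0.00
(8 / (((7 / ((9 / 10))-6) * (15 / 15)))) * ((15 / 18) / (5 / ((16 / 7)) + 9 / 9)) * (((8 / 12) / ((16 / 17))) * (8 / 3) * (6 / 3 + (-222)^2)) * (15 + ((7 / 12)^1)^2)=272181935 / 162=1680135.40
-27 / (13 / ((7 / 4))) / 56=-27 / 416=-0.06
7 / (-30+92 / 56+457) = 0.02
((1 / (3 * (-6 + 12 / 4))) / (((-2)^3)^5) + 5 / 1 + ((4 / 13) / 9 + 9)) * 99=591855759 / 425984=1389.38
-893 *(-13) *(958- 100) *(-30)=-298815660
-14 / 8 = -7 / 4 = -1.75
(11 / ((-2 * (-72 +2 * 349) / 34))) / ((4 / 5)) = -935 / 2504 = -0.37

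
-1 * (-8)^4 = -4096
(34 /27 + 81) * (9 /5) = 2221 /15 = 148.07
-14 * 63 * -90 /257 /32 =19845 /2056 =9.65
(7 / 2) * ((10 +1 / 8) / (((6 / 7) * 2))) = 1323 / 64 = 20.67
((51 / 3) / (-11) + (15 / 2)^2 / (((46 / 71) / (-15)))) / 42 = -2639003 / 85008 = -31.04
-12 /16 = -0.75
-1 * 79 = -79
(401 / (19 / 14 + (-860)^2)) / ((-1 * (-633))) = 5614 / 6554347227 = 0.00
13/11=1.18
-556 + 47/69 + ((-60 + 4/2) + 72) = -37351/69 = -541.32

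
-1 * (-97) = 97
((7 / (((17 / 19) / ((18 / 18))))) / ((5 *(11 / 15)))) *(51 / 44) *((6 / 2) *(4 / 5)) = 3591 / 605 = 5.94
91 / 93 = 0.98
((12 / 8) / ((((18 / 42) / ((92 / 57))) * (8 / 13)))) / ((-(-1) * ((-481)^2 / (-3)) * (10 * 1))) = -161 / 13525720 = -0.00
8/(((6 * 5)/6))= 8/5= 1.60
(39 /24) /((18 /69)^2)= 6877 /288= 23.88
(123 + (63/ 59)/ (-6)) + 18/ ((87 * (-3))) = 420061/ 3422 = 122.75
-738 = -738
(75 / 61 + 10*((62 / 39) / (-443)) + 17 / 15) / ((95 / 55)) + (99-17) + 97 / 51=145097767441 / 1702043655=85.25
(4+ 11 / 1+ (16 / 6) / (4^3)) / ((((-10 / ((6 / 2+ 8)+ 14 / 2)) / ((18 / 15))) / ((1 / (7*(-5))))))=3249 / 3500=0.93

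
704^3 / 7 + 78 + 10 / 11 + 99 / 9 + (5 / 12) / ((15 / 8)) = 34542515197 / 693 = 49844899.27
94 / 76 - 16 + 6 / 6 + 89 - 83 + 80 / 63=-15545 / 2394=-6.49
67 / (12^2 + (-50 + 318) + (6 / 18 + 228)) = 201 / 1921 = 0.10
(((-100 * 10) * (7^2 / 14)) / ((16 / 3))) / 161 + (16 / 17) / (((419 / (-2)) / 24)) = -2741781 / 655316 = -4.18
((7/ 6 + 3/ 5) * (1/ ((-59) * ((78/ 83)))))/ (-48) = 4399/ 6626880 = 0.00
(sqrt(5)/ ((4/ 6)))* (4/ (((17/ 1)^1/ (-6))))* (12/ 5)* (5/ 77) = -432* sqrt(5)/ 1309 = -0.74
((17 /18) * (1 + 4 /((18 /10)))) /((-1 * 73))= -493 /11826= -0.04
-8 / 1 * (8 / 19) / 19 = -64 / 361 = -0.18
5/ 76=0.07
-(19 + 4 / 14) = -19.29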